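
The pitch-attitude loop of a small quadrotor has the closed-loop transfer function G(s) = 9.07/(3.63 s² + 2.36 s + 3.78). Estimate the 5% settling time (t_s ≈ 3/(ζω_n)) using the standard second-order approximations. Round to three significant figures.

Dividing through by 3.63: denominator becomes s² + 0.6501 s + 1.041.
So ω_n = √1.041 = 1.02 rad/s and ζ = 0.6501/(2·1.02) = 0.319.
t_s ≈ 3/(ζω_n) = 9.23 s.

t_s ≈ 9.23 s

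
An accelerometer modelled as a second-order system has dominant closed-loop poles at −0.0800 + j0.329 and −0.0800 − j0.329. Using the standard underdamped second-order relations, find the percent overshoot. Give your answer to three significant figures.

|pole| = ω_n = √(0.0800² + 0.329²) = 0.339 rad/s; ζ = cos θ = σ/ω_n = 0.236.
%OS = 100·exp(−πζ/√(1−ζ²)) = 46.6%.

%OS ≈ 46.6%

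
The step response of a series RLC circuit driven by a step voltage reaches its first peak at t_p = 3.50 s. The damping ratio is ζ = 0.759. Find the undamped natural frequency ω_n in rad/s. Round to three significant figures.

Peak time t_p = π/ω_d, so ω_d = π/t_p = π/3.50 = 0.898 rad/s.
ω_n = ω_d/√(1−ζ²) = 0.898/√0.424 = 1.38 rad/s.

ω_n ≈ 1.38 rad/s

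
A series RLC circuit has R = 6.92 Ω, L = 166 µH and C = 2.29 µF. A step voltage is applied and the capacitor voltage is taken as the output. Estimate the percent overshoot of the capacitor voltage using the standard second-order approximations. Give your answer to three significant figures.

For a series RLC circuit (capacitor voltage as output), ω_n = 1/√(LC) = 1/√(166 µH · 2.29 µF) = 51300 rad/s.
ζ = (R/2)·√(C/L) = (6.92/2)·√(2.29 µF/166 µH) = 0.406.
Overshoot: exp(−π·0.406/√(1−0.406²)) = 0.247, i.e. 24.7%.

%OS ≈ 24.7%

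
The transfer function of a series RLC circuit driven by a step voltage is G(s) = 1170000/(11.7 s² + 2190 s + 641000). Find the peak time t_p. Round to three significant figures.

t_p ≈ 0.0146 s

Dividing through by 11.7: denominator becomes s² + 187.2 s + 54790.
So ω_n = √54790 = 234 rad/s and ζ = 187.2/(2·234) = 0.400.
The damped frequency ω_d = ω_n√(1−ζ²) = 215 rad/s. t_p = π/ω_d = 0.0146 s.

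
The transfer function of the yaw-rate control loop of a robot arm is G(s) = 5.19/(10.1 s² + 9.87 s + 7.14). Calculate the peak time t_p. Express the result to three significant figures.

Dividing through by 10.1: denominator becomes s² + 0.9772 s + 0.7069.
So ω_n = √0.7069 = 0.841 rad/s and ζ = 0.9772/(2·0.841) = 0.581.
ω_d = ω_n√(1−ζ²) = 0.684 rad/s. t_p = π/ω_d = 4.59 s.

t_p ≈ 4.59 s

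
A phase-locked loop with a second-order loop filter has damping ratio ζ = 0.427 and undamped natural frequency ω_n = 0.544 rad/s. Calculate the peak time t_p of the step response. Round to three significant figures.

t_p ≈ 6.39 s

The damped frequency is ω_d = ω_n√(1−ζ²) = 0.544·√(1−0.182) = 0.492 rad/s.
Peak time t_p = π/ω_d = π/0.492 = 6.39 s.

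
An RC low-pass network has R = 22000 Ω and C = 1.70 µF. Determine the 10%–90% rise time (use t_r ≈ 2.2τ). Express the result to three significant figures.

t_r ≈ 0.0823 s

τ = RC = 22000 × 1.70 µF = 0.0374 s.
t_r ≈ 2.2τ = 0.0823 s.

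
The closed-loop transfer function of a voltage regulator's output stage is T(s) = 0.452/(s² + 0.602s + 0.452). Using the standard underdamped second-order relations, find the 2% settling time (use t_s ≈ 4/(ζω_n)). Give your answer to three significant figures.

ω_n = √0.452 = 0.672 rad/s; ζ = 0.602/(2·0.672) = 0.448.
t_s ≈ 4/(ζω_n) = 4/(0.448·0.672) = 13.3 s.

t_s ≈ 13.3 s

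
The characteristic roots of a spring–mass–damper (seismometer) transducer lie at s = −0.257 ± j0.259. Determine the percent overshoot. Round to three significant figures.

%OS ≈ 4.43%

The poles are at −σ ± jω_d with σ = 0.257 and ω_d = 0.259, so ω_n = √(σ²+ω_d²) = 0.365 rad/s and ζ = σ/ω_n = 0.704.
Overshoot: exp(−π·0.704/√(1−0.704²)) = 0.0443, i.e. 4.43%.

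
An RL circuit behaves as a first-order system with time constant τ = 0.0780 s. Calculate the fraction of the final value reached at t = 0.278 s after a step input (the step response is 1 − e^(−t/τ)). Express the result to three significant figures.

y/y_∞ ≈ 0.972

y(t)/y_∞ = 1 − e^(−t/τ) = 1 − e^(−0.278/0.0780) = 1 − e^(−3.56) = 0.972.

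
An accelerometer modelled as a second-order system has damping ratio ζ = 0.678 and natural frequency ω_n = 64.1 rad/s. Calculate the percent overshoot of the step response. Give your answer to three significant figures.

%OS ≈ 5.51%

For an underdamped second-order system, %OS = 100·exp(−πζ/√(1−ζ²)).
πζ/√(1−ζ²) = π·0.678/√(1−0.460) = 2.898, so %OS = 100·e^(−2.898) = 5.51%.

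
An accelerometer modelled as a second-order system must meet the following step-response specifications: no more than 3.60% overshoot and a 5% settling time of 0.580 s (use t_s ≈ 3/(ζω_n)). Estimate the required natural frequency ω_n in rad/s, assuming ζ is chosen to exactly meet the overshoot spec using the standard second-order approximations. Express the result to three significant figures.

Inverting the overshoot relation: ζ = |ln 0.0360|/√(π² + ln²0.0360) = 0.727.
From t_s ≈ 3/(ζω_n): ω_n = 3/(ζ·t_s) = 3/(0.727·0.580) = 7.12 rad/s.

ω_n ≈ 7.12 rad/s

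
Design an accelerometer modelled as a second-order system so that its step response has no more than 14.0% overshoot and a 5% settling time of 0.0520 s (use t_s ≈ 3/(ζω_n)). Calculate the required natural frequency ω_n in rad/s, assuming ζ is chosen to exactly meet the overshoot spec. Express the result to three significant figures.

ζ = −ln(OS)/√(π² + (ln OS)²). With OS = 0.140, ln OS = −1.966 and ζ = 1.966/3.706 = 0.531.
From t_s ≈ 3/(ζω_n): ω_n = 3/(ζ·t_s) = 3/(0.531·0.0520) = 109 rad/s.

ω_n ≈ 109 rad/s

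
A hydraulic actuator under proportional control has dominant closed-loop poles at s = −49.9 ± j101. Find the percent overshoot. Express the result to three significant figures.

With σ = 49.9, ω_d = 101: ω_n = √(σ²+ω_d²) = 113 rad/s, ζ = σ/ω_n = 0.443.
%OS = 100 e^{−πζ/√(1−ζ²)} with ζ = 0.443 gives 21.2%.

%OS ≈ 21.2%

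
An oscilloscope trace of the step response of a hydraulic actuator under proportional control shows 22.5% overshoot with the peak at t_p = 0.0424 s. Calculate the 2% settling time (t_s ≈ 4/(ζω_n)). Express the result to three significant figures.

ζ from %OS: ζ = |ln 0.225|/√(π²+ln²0.225) = 0.429.
t_p = π/ω_d ⇒ ω_d = 74.1 rad/s; then ω_n = ω_d/√(1−ζ²) = 82.0 rad/s.
t_s ≈ 4/(ζω_n) = 4/(0.429·82.0) = 0.114 s.

t_s ≈ 0.114 s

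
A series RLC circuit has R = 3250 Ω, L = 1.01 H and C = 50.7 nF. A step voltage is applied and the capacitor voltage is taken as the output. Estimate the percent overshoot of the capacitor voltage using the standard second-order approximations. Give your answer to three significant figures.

%OS ≈ 29.3%

For a series RLC circuit (capacitor voltage as output), ω_n = 1/√(LC) = 1/√(1.01 H · 50.7 nF) = 4420 rad/s.
ζ = (R/2)·√(C/L) = (3250/2)·√(50.7 nF/1.01 H) = 0.364.
Overshoot: exp(−π·0.364/√(1−0.364²)) = 0.293, i.e. 29.3%.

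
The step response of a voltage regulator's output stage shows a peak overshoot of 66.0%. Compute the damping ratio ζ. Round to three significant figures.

Inverting the overshoot relation: ζ = |ln 0.660|/√(π² + ln²0.660) = 0.131.

ζ ≈ 0.131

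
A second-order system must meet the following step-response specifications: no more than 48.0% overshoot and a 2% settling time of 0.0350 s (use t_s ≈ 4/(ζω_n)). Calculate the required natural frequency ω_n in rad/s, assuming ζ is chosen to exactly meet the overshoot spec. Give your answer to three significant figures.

ω_n ≈ 502 rad/s

Inverting the overshoot relation: ζ = |ln 0.480|/√(π² + ln²0.480) = 0.228.
Then ω_n = 4/(ζ t_s) = 4/(0.228 × 0.0350) = 502 rad/s.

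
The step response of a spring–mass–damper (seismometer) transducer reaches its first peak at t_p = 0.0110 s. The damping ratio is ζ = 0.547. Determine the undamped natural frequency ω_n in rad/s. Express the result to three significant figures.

ω_n ≈ 341 rad/s

Peak time t_p = π/ω_d, so ω_d = π/t_p = π/0.0110 = 286 rad/s.
ω_n = ω_d/√(1−ζ²) = 286/√0.701 = 341 rad/s.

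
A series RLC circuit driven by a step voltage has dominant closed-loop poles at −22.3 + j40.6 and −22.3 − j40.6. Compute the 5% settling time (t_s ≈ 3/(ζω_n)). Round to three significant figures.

For poles at −σ ± jω_d, ζω_n = σ = 22.3, so t_s ≈ 3/σ = 0.135 s.

t_s ≈ 0.135 s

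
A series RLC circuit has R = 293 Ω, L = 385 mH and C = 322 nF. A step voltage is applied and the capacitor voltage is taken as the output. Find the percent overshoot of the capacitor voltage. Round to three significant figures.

%OS ≈ 65.4%

For a series RLC circuit (capacitor voltage as output), ω_n = 1/√(LC) = 1/√(385 mH · 322 nF) = 2840 rad/s.
ζ = (R/2)·√(C/L) = (293/2)·√(322 nF/385 mH) = 0.134.
%OS = 100·exp(−πζ/√(1−ζ²)) = 65.4%.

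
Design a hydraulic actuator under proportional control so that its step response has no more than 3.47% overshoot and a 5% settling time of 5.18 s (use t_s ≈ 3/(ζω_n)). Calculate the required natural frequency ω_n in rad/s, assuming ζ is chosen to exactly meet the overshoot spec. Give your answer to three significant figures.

ζ = −ln(OS)/√(π² + (ln OS)²). With OS = 0.0347, ln OS = −3.361 and ζ = 3.361/4.601 = 0.731.
Then ω_n = 3/(ζ t_s) = 3/(0.731 × 5.18) = 0.793 rad/s.

ω_n ≈ 0.793 rad/s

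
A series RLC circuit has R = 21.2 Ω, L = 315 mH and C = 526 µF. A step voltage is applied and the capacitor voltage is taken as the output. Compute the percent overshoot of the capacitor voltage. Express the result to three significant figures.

For a series RLC circuit (capacitor voltage as output), ω_n = 1/√(LC) = 1/√(315 mH · 526 µF) = 77.7 rad/s.
ζ = (R/2)·√(C/L) = (21.2/2)·√(526 µF/315 mH) = 0.433.
Overshoot: exp(−π·0.433/√(1−0.433²)) = 0.221, i.e. 22.1%.

%OS ≈ 22.1%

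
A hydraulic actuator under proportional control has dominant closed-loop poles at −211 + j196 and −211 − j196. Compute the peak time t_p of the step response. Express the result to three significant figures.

t_p = π/ω_d with ω_d = 196 (the imaginary part), so t_p = 0.0160 s.

t_p ≈ 0.0160 s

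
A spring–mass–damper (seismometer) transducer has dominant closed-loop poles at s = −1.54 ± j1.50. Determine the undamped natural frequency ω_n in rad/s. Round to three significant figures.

ω_n ≈ 2.15 rad/s

|pole| = ω_n = √(1.54² + 1.50²) = 2.15 rad/s; ζ = cos θ = σ/ω_n = 0.716.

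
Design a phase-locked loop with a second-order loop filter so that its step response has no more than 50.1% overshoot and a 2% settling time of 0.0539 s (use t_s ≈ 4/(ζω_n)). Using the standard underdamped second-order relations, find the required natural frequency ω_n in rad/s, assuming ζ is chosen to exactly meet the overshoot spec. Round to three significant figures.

ζ = −ln(OS)/√(π² + (ln OS)²). With OS = 0.501, ln OS = −0.6911 and ζ = 0.6911/3.217 = 0.215.
Then ω_n = 4/(ζ t_s) = 4/(0.215 × 0.0539) = 345 rad/s.

ω_n ≈ 345 rad/s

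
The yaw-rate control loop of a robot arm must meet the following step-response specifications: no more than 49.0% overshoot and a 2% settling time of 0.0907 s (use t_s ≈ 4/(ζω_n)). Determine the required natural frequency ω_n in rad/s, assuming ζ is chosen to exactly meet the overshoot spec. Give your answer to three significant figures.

ζ = −ln(OS)/√(π² + (ln OS)²). With OS = 0.490, ln OS = −0.7133 and ζ = 0.7133/3.222 = 0.221.
From t_s ≈ 4/(ζω_n): ω_n = 4/(ζ·t_s) = 4/(0.221·0.0907) = 199 rad/s.

ω_n ≈ 199 rad/s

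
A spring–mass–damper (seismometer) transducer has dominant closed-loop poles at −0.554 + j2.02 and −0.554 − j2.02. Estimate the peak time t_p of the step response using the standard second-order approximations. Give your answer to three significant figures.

t_p = π/ω_d with ω_d = 2.02 (the imaginary part), so t_p = 1.56 s.

t_p ≈ 1.56 s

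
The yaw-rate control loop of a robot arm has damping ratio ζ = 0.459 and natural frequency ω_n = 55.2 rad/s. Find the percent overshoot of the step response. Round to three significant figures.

For an underdamped second-order system, %OS = 100·exp(−πζ/√(1−ζ²)).
πζ/√(1−ζ²) = π·0.459/√(1−0.211) = 1.623, so %OS = 100·e^(−1.623) = 19.7%.

%OS ≈ 19.7%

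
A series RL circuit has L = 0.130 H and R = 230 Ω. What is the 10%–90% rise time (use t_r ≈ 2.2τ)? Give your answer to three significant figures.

t_r ≈ 0.00124 s

τ = L/R = 0.130/230 = 0.000565 s.
t_r ≈ 2.2τ = 0.00124 s.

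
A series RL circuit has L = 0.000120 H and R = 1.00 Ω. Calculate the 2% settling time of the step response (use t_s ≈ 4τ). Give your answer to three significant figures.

t_s ≈ 0.000480 s

τ = L/R = 0.000120/1.00 = 0.000120 s.
t_s ≈ 4τ = 0.000480 s.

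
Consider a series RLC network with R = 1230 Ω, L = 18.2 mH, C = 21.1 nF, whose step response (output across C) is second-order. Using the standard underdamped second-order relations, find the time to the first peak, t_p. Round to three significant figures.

For a series RLC circuit (capacitor voltage as output), ω_n = 1/√(LC) = 1/√(18.2 mH · 21.1 nF) = 51000 rad/s.
ζ = (R/2)·√(C/L) = (1230/2)·√(21.1 nF/18.2 mH) = 0.662.
The damped frequency ω_d = ω_n√(1−ζ²) = 38200 rad/s. t_p = π/ω_d = 0.0000822 s.

t_p ≈ 0.0000822 s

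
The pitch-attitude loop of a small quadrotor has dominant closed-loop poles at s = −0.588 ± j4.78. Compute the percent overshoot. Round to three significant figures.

%OS ≈ 67.9%

With σ = 0.588, ω_d = 4.78: ω_n = √(σ²+ω_d²) = 4.82 rad/s, ζ = σ/ω_n = 0.122.
Overshoot: exp(−π·0.122/√(1−0.122²)) = 0.679, i.e. 67.9%.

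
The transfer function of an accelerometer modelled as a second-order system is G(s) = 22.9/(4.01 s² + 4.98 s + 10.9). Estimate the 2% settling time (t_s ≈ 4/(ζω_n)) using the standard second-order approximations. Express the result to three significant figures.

t_s ≈ 6.44 s

Dividing through by 4.01: denominator becomes s² + 1.242 s + 2.718.
So ω_n = √2.718 = 1.65 rad/s and ζ = 1.242/(2·1.65) = 0.377.
t_s ≈ 4/(ζω_n) = 6.44 s.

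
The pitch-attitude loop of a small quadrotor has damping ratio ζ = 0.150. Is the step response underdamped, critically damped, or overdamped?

Since ζ = 0.150 < 1, the system is underdamped.

underdamped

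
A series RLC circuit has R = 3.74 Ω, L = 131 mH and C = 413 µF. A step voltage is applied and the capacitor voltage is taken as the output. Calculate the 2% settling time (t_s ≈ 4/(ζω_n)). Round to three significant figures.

t_s ≈ 0.280 s

For a series RLC circuit (capacitor voltage as output), ω_n = 1/√(LC) = 1/√(131 mH · 413 µF) = 136 rad/s.
ζ = (R/2)·√(C/L) = (3.74/2)·√(413 µF/131 mH) = 0.105.
t_s ≈ 4/(ζω_n) = 0.280 s.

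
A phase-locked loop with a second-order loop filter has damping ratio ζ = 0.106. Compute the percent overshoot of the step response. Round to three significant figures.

For an underdamped second-order system, %OS = 100·exp(−πζ/√(1−ζ²)).
πζ/√(1−ζ²) = π·0.106/√(1−0.0112) = 0.3349, so %OS = 100·e^(−0.3349) = 71.5%.

%OS ≈ 71.5%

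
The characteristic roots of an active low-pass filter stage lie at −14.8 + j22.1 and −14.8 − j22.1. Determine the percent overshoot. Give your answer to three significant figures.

The poles are at −σ ± jω_d with σ = 14.8 and ω_d = 22.1, so ω_n = √(σ²+ω_d²) = 26.6 rad/s and ζ = σ/ω_n = 0.556.
%OS = 100 e^{−πζ/√(1−ζ²)} with ζ = 0.556 gives 12.2%.

%OS ≈ 12.2%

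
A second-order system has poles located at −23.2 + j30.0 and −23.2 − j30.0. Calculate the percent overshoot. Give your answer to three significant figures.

With σ = 23.2, ω_d = 30.0: ω_n = √(σ²+ω_d²) = 37.9 rad/s, ζ = σ/ω_n = 0.612.
%OS = 100·exp(−πζ/√(1−ζ²)) = 8.81%.

%OS ≈ 8.81%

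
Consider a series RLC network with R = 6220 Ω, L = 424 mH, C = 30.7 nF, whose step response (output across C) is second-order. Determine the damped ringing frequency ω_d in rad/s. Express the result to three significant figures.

For a series RLC circuit (capacitor voltage as output), ω_n = 1/√(LC) = 1/√(424 mH · 30.7 nF) = 8760 rad/s.
ζ = (R/2)·√(C/L) = (6220/2)·√(30.7 nF/424 mH) = 0.837.
ω_d = ω_n√(1−ζ²) = 4800 rad/s.

ω_d ≈ 4800 rad/s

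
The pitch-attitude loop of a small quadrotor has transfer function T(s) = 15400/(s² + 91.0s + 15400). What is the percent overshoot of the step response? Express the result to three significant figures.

Matching coefficients with s² + 2ζω_n s + ω_n² gives ω_n² = 15400 ⇒ ω_n = 124 rad/s, and ζ = 91.0/(2ω_n) = 0.367.
Overshoot: exp(−π·0.367/√(1−0.367²)) = 0.290, i.e. 29.0%.

%OS ≈ 29.0%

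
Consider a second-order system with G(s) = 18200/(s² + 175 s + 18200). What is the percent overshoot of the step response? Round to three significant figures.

%OS ≈ 6.88%

ω_n = √18200 = 135 rad/s; ζ = 175/(2·135) = 0.649.
%OS = 100 e^{−πζ/√(1−ζ²)} with ζ = 0.649 gives 6.88%.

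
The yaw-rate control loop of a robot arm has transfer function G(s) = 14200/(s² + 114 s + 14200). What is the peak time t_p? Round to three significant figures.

ω_n = √14200 = 119 rad/s; ζ = 114/(2·119) = 0.478.
ω_d = ω_n√(1−ζ²) = 105 rad/s. Then t_p = π/ω_d = 0.0300 s.

t_p ≈ 0.0300 s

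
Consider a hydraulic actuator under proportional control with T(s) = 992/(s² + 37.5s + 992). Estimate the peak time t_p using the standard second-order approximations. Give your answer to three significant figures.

t_p ≈ 0.124 s

Comparing the denominator to s² + 2ζω_n s + ω_n²: ω_n = √992 = 31.5 rad/s, and 2ζω_n = 37.5 so ζ = 37.5/(2·31.5) = 0.595.
ω_d = 31.5·√(1 − 0.595²) = 25.3 rad/s. Then t_p = π/ω_d = 0.124 s.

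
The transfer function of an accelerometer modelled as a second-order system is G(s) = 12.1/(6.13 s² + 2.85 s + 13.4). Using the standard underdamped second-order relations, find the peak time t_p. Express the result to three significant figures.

Dividing through by 6.13: denominator becomes s² + 0.4649 s + 2.186.
So ω_n = √2.186 = 1.48 rad/s and ζ = 0.4649/(2·1.48) = 0.157.
ω_d = 1.48·√(1 − 0.157²) = 1.46 rad/s. t_p = π/ω_d = 2.15 s.

t_p ≈ 2.15 s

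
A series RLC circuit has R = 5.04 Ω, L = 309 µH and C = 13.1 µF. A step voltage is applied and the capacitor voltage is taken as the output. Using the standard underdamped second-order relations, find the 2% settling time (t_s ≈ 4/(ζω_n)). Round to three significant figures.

t_s ≈ 0.000490 s

For a series RLC circuit (capacitor voltage as output), ω_n = 1/√(LC) = 1/√(309 µH · 13.1 µF) = 15700 rad/s.
ζ = (R/2)·√(C/L) = (5.04/2)·√(13.1 µF/309 µH) = 0.519.
t_s ≈ 4/(ζω_n) = 0.000490 s.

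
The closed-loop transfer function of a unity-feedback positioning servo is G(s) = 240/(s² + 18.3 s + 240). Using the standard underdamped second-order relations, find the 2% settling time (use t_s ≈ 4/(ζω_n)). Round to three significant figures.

t_s ≈ 0.437 s

ω_n = √240 = 15.5 rad/s; ζ = 18.3/(2·15.5) = 0.591.
t_s ≈ 4/(ζω_n) = 4/(0.591·15.5) = 0.437 s.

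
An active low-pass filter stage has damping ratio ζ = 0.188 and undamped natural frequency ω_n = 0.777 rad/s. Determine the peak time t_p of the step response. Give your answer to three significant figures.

t_p ≈ 4.12 s

The damped frequency is ω_d = ω_n√(1−ζ²) = 0.777·√(1−0.0353) = 0.763 rad/s.
Peak time t_p = π/ω_d = π/0.763 = 4.12 s.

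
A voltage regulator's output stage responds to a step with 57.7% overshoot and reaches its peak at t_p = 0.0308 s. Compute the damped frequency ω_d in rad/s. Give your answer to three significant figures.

ω_d ≈ 102 rad/s

t_p = π/ω_d, so ω_d = π/0.0308 = 102 rad/s.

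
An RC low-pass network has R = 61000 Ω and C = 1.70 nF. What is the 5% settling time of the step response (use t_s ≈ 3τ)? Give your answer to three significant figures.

τ = RC = 61000 × 1.70 nF = 0.000104 s.
t_s ≈ 3τ = 0.000311 s.

t_s ≈ 0.000311 s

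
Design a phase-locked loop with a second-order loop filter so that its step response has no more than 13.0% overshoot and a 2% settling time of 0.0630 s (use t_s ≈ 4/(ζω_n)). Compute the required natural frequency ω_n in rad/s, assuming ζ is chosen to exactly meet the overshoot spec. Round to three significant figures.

ω_n ≈ 117 rad/s

From %OS = 100·exp(−πζ/√(1−ζ²)), invert to get ζ = −ln(OS)/√(π² + ln²(OS)) with OS = 0.130.
−ln 0.130 = 2.040, so ζ = 2.040/√(π² + 4.163) = 0.545.
From t_s ≈ 4/(ζω_n): ω_n = 4/(ζ·t_s) = 4/(0.545·0.0630) = 117 rad/s.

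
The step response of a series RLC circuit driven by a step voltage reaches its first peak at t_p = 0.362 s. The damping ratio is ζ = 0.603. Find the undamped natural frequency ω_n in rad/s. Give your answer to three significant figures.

Peak time t_p = π/ω_d, so ω_d = π/t_p = π/0.362 = 8.68 rad/s.
ω_n = ω_d/√(1−ζ²) = 8.68/√0.636 = 10.9 rad/s.

ω_n ≈ 10.9 rad/s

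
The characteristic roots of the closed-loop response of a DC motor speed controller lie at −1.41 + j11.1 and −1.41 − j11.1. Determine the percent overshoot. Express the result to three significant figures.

With σ = 1.41, ω_d = 11.1: ω_n = √(σ²+ω_d²) = 11.2 rad/s, ζ = σ/ω_n = 0.126.
%OS = 100·exp(−πζ/√(1−ζ²)) = 67.1%.

%OS ≈ 67.1%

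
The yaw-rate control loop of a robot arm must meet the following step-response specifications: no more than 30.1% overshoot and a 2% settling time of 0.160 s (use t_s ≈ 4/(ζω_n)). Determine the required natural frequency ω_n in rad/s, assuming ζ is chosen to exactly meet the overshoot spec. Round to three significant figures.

From %OS = 100·exp(−πζ/√(1−ζ²)), invert to get ζ = −ln(OS)/√(π² + ln²(OS)) with OS = 0.301.
−ln 0.301 = 1.201, so ζ = 1.201/√(π² + 1.442) = 0.357.
From t_s ≈ 4/(ζω_n): ω_n = 4/(ζ·t_s) = 4/(0.357·0.160) = 70.0 rad/s.

ω_n ≈ 70.0 rad/s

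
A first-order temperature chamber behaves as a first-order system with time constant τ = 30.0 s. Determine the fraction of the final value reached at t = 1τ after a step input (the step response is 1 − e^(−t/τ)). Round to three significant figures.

y/y_∞ ≈ 0.632

y(t)/y_∞ = 1 − e^(−t/τ) = 1 − e^(−1) = 1 − e^(−1.00) = 0.632.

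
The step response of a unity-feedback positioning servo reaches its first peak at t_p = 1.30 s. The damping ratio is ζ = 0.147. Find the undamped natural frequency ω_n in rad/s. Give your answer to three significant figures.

ω_n ≈ 2.44 rad/s

Peak time t_p = π/ω_d, so ω_d = π/t_p = π/1.30 = 2.42 rad/s.
ω_n = ω_d/√(1−ζ²) = 2.42/√0.978 = 2.44 rad/s.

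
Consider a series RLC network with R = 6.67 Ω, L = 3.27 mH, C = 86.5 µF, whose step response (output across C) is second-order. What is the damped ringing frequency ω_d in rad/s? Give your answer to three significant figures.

For a series RLC circuit (capacitor voltage as output), ω_n = 1/√(LC) = 1/√(3.27 mH · 86.5 µF) = 1880 rad/s.
ζ = (R/2)·√(C/L) = (6.67/2)·√(86.5 µF/3.27 mH) = 0.542.
ω_d = 1880·√(1 − 0.542²) = 1580 rad/s.

ω_d ≈ 1580 rad/s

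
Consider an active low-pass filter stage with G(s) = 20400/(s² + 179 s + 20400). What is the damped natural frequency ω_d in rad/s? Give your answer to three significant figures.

ω_d ≈ 111 rad/s

ω_n = √20400 = 143 rad/s; ζ = 179/(2·143) = 0.627.
ω_d = 143·√(1 − 0.627²) = 111 rad/s.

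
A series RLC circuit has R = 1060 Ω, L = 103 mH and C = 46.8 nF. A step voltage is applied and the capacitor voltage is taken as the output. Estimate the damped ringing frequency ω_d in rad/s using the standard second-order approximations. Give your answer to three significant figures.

For a series RLC circuit (capacitor voltage as output), ω_n = 1/√(LC) = 1/√(103 mH · 46.8 nF) = 14400 rad/s.
ζ = (R/2)·√(C/L) = (1060/2)·√(46.8 nF/103 mH) = 0.357.
The damped frequency ω_d = ω_n√(1−ζ²) = 13500 rad/s.

ω_d ≈ 13500 rad/s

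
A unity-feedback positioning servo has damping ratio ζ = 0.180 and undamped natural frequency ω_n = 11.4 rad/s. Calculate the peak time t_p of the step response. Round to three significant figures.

The damped frequency is ω_d = ω_n√(1−ζ²) = 11.4·√(1−0.0324) = 11.2 rad/s.
Peak time t_p = π/ω_d = π/11.2 = 0.280 s.

t_p ≈ 0.280 s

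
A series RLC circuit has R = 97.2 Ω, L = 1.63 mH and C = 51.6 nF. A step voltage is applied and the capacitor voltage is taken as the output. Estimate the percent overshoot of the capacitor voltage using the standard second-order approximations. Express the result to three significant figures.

For a series RLC circuit (capacitor voltage as output), ω_n = 1/√(LC) = 1/√(1.63 mH · 51.6 nF) = 109000 rad/s.
ζ = (R/2)·√(C/L) = (97.2/2)·√(51.6 nF/1.63 mH) = 0.273.
%OS = 100·exp(−πζ/√(1−ζ²)) = 40.9%.

%OS ≈ 40.9%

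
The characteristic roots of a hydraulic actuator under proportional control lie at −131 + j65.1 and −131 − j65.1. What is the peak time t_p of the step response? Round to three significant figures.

t_p ≈ 0.0483 s

t_p = π/ω_d with ω_d = 65.1 (the imaginary part), so t_p = 0.0483 s.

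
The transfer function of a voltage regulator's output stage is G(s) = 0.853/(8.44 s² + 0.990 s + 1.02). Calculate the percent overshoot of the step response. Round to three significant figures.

%OS ≈ 58.4%

Dividing through by 8.44: denominator becomes s² + 0.1173 s + 0.1209.
So ω_n = √0.1209 = 0.348 rad/s and ζ = 0.1173/(2·0.348) = 0.169.
Overshoot: exp(−π·0.169/√(1−0.169²)) = 0.584, i.e. 58.4%.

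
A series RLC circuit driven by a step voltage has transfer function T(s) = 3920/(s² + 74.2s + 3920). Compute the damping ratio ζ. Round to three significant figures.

ζ ≈ 0.593

Matching coefficients with s² + 2ζω_n s + ω_n² gives ω_n² = 3920 ⇒ ω_n = 62.6 rad/s, and ζ = 74.2/(2ω_n) = 0.593.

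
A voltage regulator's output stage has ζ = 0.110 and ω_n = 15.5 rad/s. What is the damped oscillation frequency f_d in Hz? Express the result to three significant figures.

ω_d = ω_n√(1−ζ²) = 15.5·√0.988 = 15.4 rad/s.
f_d = ω_d/(2π) = 2.45 Hz.

f_d ≈ 2.45 Hz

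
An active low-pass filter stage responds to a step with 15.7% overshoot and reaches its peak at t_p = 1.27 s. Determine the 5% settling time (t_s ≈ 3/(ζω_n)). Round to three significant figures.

t_s ≈ 2.06 s

From the overshoot, ζ = −ln(OS)/√(π²+ln²(OS)) = 0.508.
t_p = π/ω_d ⇒ ω_d = 2.47 rad/s; then ω_n = ω_d/√(1−ζ²) = 2.87 rad/s.
t_s ≈ 3/(ζω_n) = 3/(0.508·2.87) = 2.06 s.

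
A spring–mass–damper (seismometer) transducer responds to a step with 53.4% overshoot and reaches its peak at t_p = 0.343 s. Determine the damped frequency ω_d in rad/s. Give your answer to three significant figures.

ω_d ≈ 9.16 rad/s

t_p = π/ω_d, so ω_d = π/0.343 = 9.16 rad/s.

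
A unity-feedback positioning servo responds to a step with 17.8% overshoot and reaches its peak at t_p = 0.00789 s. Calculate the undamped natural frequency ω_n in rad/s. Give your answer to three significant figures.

ω_n ≈ 454 rad/s

The overshoot fixes ζ = −ln(OS)/√(π²+ln²(OS)) = 0.482.
t_p = π/ω_d ⇒ ω_d = 398 rad/s; then ω_n = ω_d/√(1−ζ²) = 454 rad/s.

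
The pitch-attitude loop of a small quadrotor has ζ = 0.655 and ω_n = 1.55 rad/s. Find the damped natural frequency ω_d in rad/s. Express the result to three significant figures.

ω_d ≈ 1.17 rad/s

ω_d = ω_n√(1−ζ²) = 1.55·√0.571 = 1.17 rad/s.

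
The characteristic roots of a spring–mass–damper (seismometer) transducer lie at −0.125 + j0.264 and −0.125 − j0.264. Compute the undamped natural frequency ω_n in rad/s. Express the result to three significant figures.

With σ = 0.125, ω_d = 0.264: ω_n = √(σ²+ω_d²) = 0.292 rad/s, ζ = σ/ω_n = 0.428.

ω_n ≈ 0.292 rad/s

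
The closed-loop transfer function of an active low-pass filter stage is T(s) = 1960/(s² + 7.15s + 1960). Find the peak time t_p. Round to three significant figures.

t_p ≈ 0.0712 s

ω_n = √1960 = 44.3 rad/s; ζ = 7.15/(2·44.3) = 0.0808.
ω_d = 44.3·√(1 − 0.0808²) = 44.1 rad/s. Then t_p = π/ω_d = 0.0712 s.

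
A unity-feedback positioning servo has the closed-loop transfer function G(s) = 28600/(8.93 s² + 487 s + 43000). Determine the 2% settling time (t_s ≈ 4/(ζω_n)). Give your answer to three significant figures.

t_s ≈ 0.147 s

Dividing through by 8.93: denominator becomes s² + 54.54 s + 4815.
So ω_n = √4815 = 69.4 rad/s and ζ = 54.54/(2·69.4) = 0.393.
t_s ≈ 4/(ζω_n) = 0.147 s.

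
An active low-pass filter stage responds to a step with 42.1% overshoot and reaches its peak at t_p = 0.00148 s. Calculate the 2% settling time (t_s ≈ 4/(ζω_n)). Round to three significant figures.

From the overshoot, ζ = −ln(OS)/√(π²+ln²(OS)) = 0.265.
From t_p = π/ω_d, ω_d = π/0.00148 = 2120 rad/s, so ω_n = ω_d/√(1−ζ²) = 2200 rad/s.
t_s ≈ 4/(ζω_n) = 4/(0.265·2200) = 0.00684 s.

t_s ≈ 0.00684 s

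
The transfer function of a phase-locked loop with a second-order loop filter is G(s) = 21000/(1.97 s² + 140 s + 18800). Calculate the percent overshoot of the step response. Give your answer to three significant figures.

Dividing through by 1.97: denominator becomes s² + 71.07 s + 9543.
So ω_n = √9543 = 97.7 rad/s and ζ = 71.07/(2·97.7) = 0.364.
%OS = 100·exp(−πζ/√(1−ζ²)) = 29.3%.

%OS ≈ 29.3%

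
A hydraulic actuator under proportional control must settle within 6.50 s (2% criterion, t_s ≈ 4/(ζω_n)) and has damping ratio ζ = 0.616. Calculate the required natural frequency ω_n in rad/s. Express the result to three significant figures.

ω_n ≈ 0.999 rad/s

Rearranging t_s ≈ 4/(ζω_n) gives ω_n = 4/(ζ·t_s) = 4/(0.616 × 6.50) = 0.999 rad/s.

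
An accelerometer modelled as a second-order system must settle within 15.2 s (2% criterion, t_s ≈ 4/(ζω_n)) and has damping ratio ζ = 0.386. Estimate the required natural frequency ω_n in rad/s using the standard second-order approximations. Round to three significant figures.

ω_n ≈ 0.682 rad/s

Rearranging t_s ≈ 4/(ζω_n) gives ω_n = 4/(ζ·t_s) = 4/(0.386 × 15.2) = 0.682 rad/s.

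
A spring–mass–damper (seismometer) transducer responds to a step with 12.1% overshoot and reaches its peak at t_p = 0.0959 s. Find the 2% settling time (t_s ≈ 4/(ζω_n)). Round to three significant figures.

t_s ≈ 0.182 s

From the overshoot, ζ = −ln(OS)/√(π²+ln²(OS)) = 0.558.
From t_p = π/ω_d, ω_d = π/0.0959 = 32.8 rad/s, so ω_n = ω_d/√(1−ζ²) = 39.5 rad/s.
t_s ≈ 4/(ζω_n) = 4/(0.558·39.5) = 0.182 s.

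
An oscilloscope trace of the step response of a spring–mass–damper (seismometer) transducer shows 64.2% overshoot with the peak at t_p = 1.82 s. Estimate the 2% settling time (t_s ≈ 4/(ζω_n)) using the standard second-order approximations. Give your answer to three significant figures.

The overshoot fixes ζ = −ln(OS)/√(π²+ln²(OS)) = 0.140.
From t_p = π/ω_d, ω_d = π/1.82 = 1.73 rad/s, so ω_n = ω_d/√(1−ζ²) = 1.74 rad/s.
t_s ≈ 4/(ζω_n) = 4/(0.140·1.74) = 16.4 s.

t_s ≈ 16.4 s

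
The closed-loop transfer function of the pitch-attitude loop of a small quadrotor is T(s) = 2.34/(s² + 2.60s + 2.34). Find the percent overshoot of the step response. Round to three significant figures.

%OS ≈ 0.631%

Comparing the denominator to s² + 2ζω_n s + ω_n²: ω_n = √2.34 = 1.53 rad/s, and 2ζω_n = 2.60 so ζ = 2.60/(2·1.53) = 0.850.
Overshoot: exp(−π·0.850/√(1−0.850²)) = 0.00631, i.e. 0.631%.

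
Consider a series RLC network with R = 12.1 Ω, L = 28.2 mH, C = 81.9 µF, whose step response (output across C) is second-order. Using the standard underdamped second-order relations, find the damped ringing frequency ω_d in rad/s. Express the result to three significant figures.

ω_d ≈ 622 rad/s

For a series RLC circuit (capacitor voltage as output), ω_n = 1/√(LC) = 1/√(28.2 mH · 81.9 µF) = 658 rad/s.
ζ = (R/2)·√(C/L) = (12.1/2)·√(81.9 µF/28.2 mH) = 0.326.
ω_d = ω_n√(1−ζ²) = 622 rad/s.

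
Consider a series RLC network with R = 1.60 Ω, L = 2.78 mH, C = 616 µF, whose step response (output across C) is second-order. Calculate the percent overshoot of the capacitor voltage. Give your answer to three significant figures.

For a series RLC circuit (capacitor voltage as output), ω_n = 1/√(LC) = 1/√(2.78 mH · 616 µF) = 764 rad/s.
ζ = (R/2)·√(C/L) = (1.60/2)·√(616 µF/2.78 mH) = 0.377.
%OS = 100 e^{−πζ/√(1−ζ²)} with ζ = 0.377 gives 27.9%.

%OS ≈ 27.9%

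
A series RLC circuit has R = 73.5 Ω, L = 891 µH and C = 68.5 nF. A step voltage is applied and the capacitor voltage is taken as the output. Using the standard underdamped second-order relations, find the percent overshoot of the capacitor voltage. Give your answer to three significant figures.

%OS ≈ 34.3%

For a series RLC circuit (capacitor voltage as output), ω_n = 1/√(LC) = 1/√(891 µH · 68.5 nF) = 128000 rad/s.
ζ = (R/2)·√(C/L) = (73.5/2)·√(68.5 nF/891 µH) = 0.322.
Overshoot: exp(−π·0.322/√(1−0.322²)) = 0.343, i.e. 34.3%.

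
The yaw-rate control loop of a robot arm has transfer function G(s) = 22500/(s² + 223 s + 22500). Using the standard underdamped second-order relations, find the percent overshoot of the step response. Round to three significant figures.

Comparing the denominator to s² + 2ζω_n s + ω_n²: ω_n = √22500 = 150 rad/s, and 2ζω_n = 223 so ζ = 223/(2·150) = 0.743.
Overshoot: exp(−π·0.743/√(1−0.743²)) = 0.0305, i.e. 3.05%.

%OS ≈ 3.05%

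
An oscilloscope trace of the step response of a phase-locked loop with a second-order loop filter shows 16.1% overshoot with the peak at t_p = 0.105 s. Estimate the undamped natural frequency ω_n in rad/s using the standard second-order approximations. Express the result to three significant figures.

ζ from %OS: ζ = |ln 0.161|/√(π²+ln²0.161) = 0.503.
t_p = π/ω_d ⇒ ω_d = 29.9 rad/s; then ω_n = ω_d/√(1−ζ²) = 34.6 rad/s.

ω_n ≈ 34.6 rad/s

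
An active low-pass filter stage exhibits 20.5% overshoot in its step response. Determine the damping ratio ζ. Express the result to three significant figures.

ζ = −ln(OS)/√(π² + (ln OS)²). With OS = 0.205, ln OS = −1.585 and ζ = 1.585/3.519 = 0.450.

ζ ≈ 0.450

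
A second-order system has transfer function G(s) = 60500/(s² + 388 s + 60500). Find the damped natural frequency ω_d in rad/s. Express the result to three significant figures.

Matching coefficients with s² + 2ζω_n s + ω_n² gives ω_n² = 60500 ⇒ ω_n = 246 rad/s, and ζ = 388/(2ω_n) = 0.789.
The damped frequency ω_d = ω_n√(1−ζ²) = 151 rad/s.

ω_d ≈ 151 rad/s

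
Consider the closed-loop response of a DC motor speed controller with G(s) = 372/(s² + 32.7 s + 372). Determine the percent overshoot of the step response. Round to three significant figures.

Comparing the denominator to s² + 2ζω_n s + ω_n²: ω_n = √372 = 19.3 rad/s, and 2ζω_n = 32.7 so ζ = 32.7/(2·19.3) = 0.848.
Overshoot: exp(−π·0.848/√(1−0.848²)) = 0.00660, i.e. 0.660%.

%OS ≈ 0.660%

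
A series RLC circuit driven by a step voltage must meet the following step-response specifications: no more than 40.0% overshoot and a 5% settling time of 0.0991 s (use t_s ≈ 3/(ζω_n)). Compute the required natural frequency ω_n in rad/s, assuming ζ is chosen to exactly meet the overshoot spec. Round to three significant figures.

ω_n ≈ 108 rad/s

Inverting the overshoot relation: ζ = |ln 0.400|/√(π² + ln²0.400) = 0.280.
From t_s ≈ 3/(ζω_n): ω_n = 3/(ζ·t_s) = 3/(0.280·0.0991) = 108 rad/s.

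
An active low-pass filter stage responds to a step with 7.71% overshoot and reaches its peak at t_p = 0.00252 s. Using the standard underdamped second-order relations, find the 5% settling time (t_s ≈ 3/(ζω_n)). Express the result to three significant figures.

From the overshoot, ζ = −ln(OS)/√(π²+ln²(OS)) = 0.632.
From t_p = π/ω_d, ω_d = π/0.00252 = 1250 rad/s, so ω_n = ω_d/√(1−ζ²) = 1610 rad/s.
t_s ≈ 3/(ζω_n) = 3/(0.632·1610) = 0.00295 s.

t_s ≈ 0.00295 s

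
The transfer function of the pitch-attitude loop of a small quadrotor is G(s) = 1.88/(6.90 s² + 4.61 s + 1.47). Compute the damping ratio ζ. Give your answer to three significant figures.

Dividing through by 6.90: denominator becomes s² + 0.6681 s + 0.2130.
So ω_n = √0.2130 = 0.462 rad/s and ζ = 0.6681/(2·0.462) = 0.724.

ζ ≈ 0.724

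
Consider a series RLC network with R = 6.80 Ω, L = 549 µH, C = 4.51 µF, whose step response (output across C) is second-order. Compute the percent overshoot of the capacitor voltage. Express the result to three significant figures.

%OS ≈ 36.1%

For a series RLC circuit (capacitor voltage as output), ω_n = 1/√(LC) = 1/√(549 µH · 4.51 µF) = 20100 rad/s.
ζ = (R/2)·√(C/L) = (6.80/2)·√(4.51 µF/549 µH) = 0.308.
%OS = 100 e^{−πζ/√(1−ζ²)} with ζ = 0.308 gives 36.1%.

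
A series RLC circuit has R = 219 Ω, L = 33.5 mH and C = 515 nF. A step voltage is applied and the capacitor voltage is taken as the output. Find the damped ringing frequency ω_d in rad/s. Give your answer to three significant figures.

For a series RLC circuit (capacitor voltage as output), ω_n = 1/√(LC) = 1/√(33.5 mH · 515 nF) = 7610 rad/s.
ζ = (R/2)·√(C/L) = (219/2)·√(515 nF/33.5 mH) = 0.429.
The damped frequency ω_d = ω_n√(1−ζ²) = 6880 rad/s.

ω_d ≈ 6880 rad/s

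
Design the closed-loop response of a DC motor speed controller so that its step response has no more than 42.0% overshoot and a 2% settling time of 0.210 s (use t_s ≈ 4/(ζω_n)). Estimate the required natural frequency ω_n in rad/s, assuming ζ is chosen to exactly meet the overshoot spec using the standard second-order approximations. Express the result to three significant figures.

ω_n ≈ 71.6 rad/s

ζ = −ln(OS)/√(π² + (ln OS)²). With OS = 0.420, ln OS = −0.8675 and ζ = 0.8675/3.259 = 0.266.
Then ω_n = 4/(ζ t_s) = 4/(0.266 × 0.210) = 71.6 rad/s.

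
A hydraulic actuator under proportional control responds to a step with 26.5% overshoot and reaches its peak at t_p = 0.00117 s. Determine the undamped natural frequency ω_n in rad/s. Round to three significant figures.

The overshoot fixes ζ = −ln(OS)/√(π²+ln²(OS)) = 0.389.
From t_p = π/ω_d, ω_d = π/0.00117 = 2690 rad/s, so ω_n = ω_d/√(1−ζ²) = 2920 rad/s.

ω_n ≈ 2920 rad/s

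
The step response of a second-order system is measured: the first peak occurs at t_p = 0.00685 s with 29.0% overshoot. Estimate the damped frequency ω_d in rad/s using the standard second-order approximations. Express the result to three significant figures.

ω_d ≈ 459 rad/s

t_p = π/ω_d, so ω_d = π/0.00685 = 459 rad/s.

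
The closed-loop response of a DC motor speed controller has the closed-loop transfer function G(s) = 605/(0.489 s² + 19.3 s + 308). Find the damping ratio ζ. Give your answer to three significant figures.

ζ ≈ 0.786

Dividing through by 0.489: denominator becomes s² + 39.47 s + 629.9.
So ω_n = √629.9 = 25.1 rad/s and ζ = 39.47/(2·25.1) = 0.786.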